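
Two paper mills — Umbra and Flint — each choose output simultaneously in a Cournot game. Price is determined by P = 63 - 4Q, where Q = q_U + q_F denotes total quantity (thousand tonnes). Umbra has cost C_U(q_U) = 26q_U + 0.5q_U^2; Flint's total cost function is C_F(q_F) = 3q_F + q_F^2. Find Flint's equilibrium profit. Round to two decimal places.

Umbra's profit: π_U = (63 - 4Q)q_U - (26q_U + (1/2)q_U²). Setting ∂π_U/∂q_U = 0: 37 - 9q_U - 4(q_F) = 0.
Flint's first-order condition: 60 - 10q_F - 4(q_U) = 0.
So q_U = (37 - 4q_F)/9 and q_F = (60 - 4q_U)/10.
Solving the pair: q_U = 65/37, q_F = 196/37.
Price P = 63 - 4·(261/37) = 1287/37.
Flint's profit: (1287/37)·(196/37) - 3·(196/37) - (196/37)² = 140.3068.

140.31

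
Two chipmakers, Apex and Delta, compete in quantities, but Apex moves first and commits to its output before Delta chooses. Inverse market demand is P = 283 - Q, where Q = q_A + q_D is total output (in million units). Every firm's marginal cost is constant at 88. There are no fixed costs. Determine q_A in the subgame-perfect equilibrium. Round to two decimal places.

Solve by backward induction. Given q_A, the follower Delta maximises π_D = (283 - q_A - q_D)q_D - 88q_D.
Follower FOC: 195 - q_A - 2q_D = 0, so q_D(q_A) = (195 - q_A)/2.
Apex substitutes q_D(q_A) into its own profit: π_A = q_A(283 - q_A - (195 - q_A)/2) - 88q_A = (371/2 - (1/2)q_A)q_A - 88q_A.
Leader FOC: 195/2 - q_A = 0, so q_A = 195/2.
Then q_D = (195 - 195/2)/2 = 195/4.

97.50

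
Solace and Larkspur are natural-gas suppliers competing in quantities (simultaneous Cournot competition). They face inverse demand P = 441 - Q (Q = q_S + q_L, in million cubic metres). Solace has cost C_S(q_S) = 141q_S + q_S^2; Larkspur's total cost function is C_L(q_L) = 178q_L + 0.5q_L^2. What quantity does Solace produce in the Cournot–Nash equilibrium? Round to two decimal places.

Solace's profit: π_S = (441 - Q)q_S - (141q_S + q_S²). Setting ∂π_S/∂q_S = 0: 300 - 4q_S - (q_L) = 0.
Larkspur's profit: π_L = (441 - Q)q_L - (178q_L + (1/2)q_L²). Setting ∂π_L/∂q_L = 0: 263 - 3q_L - (q_S) = 0.
So q_S = (300 - q_L)/4 and q_L = (263 - q_S)/3.
Substituting one into the other gives q_S = 637/11 and q_L = 752/11.

57.91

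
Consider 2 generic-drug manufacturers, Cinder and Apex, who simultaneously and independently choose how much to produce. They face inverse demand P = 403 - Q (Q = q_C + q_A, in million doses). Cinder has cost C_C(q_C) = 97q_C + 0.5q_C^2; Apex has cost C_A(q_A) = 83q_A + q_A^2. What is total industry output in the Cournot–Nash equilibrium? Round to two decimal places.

Cinder's profit: π_C = (403 - Q)q_C - (97q_C + (1/2)q_C²). Setting ∂π_C/∂q_C = 0: 306 - 3q_C - (q_A) = 0.
Apex's profit: π_A = (403 - Q)q_A - (83q_A + q_A²). Setting ∂π_A/∂q_A = 0: 320 - 4q_A - (q_C) = 0.
So q_C = (306 - q_A)/3 and q_A = (320 - q_C)/4.
Solving the pair: q_C = 904/11, q_A = 654/11.
Total output Q = 904/11 + 654/11 = 1558/11.

141.64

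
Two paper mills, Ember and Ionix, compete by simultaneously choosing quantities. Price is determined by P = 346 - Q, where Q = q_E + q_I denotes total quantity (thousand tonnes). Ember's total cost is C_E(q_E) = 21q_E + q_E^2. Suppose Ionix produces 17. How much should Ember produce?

With the rival's output fixed at 17, Ember's profit is π_E = (346 - 17 - q_E)q_E - (21q_E + q_E²) = (329 - q_E)q_E - (21q_E + q_E²).
∂π_E/∂q_E = 308 - 4q_E = 0, so q_E = 77.

77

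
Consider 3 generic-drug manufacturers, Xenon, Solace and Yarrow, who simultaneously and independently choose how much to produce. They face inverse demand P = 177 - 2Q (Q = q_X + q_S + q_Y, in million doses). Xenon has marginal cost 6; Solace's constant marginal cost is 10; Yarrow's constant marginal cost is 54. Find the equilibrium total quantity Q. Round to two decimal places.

Xenon's profit: π_X = (177 - 2Q)q_X - (6q_X). Setting ∂π_X/∂q_X = 0: 171 - 4q_X - 2(q_S + q_Y) = 0.
Solace's profit: π_S = (177 - 2Q)q_S - (10q_S). Setting ∂π_S/∂q_S = 0: 167 - 4q_S - 2(q_X + q_Y) = 0.
Yarrow's profit: π_Y = (177 - 2Q)q_Y - (54q_Y). Setting ∂π_Y/∂q_Y = 0: 123 - 4q_Y - 2(q_X + q_S) = 0.
Adding the 3 first-order conditions: 461 − 8Q = 0, so Q = 461/8.
Back-substituting: q_X = (171 − 461/4)/2 = 223/8, q_S = (167 − 461/4)/2 = 207/8, q_Y = (123 − 461/4)/2 = 31/8.
Total output Q = 223/8 + 207/8 + 31/8 = 461/8.

57.63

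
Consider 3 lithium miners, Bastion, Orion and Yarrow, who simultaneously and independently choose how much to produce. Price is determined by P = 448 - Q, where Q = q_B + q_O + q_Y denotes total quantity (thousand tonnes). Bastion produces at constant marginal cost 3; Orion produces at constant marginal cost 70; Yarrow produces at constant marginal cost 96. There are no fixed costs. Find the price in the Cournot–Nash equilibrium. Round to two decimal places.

Bastion's profit: π_B = (448 - Q)q_B - (3q_B). Setting ∂π_B/∂q_B = 0: 445 - 2q_B - (q_O + q_Y) = 0.
Orion's first-order condition: 378 - 2q_O - (q_B + q_Y) = 0.
Yarrow's first-order condition: 352 - 2q_Y - (q_B + q_O) = 0.
Adding the 3 first-order conditions: 1175 − 4Q = 0, so Q = 1175/4.
Back-substituting: q_B = (445 − 1175/4) = 605/4, q_O = (378 − 1175/4) = 337/4, q_Y = (352 − 1175/4) = 233/4.
Total output Q = 1175/4, so price P = 448 - 1175/4 = 617/4.

154.25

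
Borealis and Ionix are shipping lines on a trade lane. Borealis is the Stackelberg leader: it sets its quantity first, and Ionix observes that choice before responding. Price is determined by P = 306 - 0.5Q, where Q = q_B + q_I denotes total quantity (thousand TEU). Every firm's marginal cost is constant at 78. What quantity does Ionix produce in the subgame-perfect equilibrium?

114

Solve by backward induction. Given q_B, the follower Ionix maximises π_I = (306 - (1/2)q_B - (1/2)q_I)q_I - 78q_I.
∂π_I/∂q_I = 228 - (1/2)q_B - q_I = 0 gives the reaction function q_I = (228 - (1/2)q_B).
The leader anticipates this reaction. Substituting into P = 306 - 0.5Q gives P = 192 - (1/4)q_B, so π_B = (192 - (1/4)q_B)q_B - 78q_B.
Leader FOC: 114 - (1/2)q_B = 0, so q_B = 228.
Then q_I = (228 - (1/2)·228) = 114.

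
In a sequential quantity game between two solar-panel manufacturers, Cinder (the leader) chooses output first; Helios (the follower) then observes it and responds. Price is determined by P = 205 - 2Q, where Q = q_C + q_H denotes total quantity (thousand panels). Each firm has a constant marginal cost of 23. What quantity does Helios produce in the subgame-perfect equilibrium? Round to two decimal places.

22.75

Solve by backward induction. Given q_C, the follower Helios maximises π_H = (205 - 2q_C - 2q_H)q_H - 23q_H.
Setting the follower's marginal profit to zero, 182 - 2q_C - 4q_H = 0, i.e. q_H = (182 - 2q_C)/4.
The leader anticipates this reaction. Substituting into P = 205 - 2Q gives P = 114 - q_C, so π_C = (114 - q_C)q_C - 23q_C.
Maximising: ∂π_C/∂q_C = 91 - 2q_C = 0, giving q_C = 91/2.
Then q_H = (182 - 2·(91/2))/4 = 91/4.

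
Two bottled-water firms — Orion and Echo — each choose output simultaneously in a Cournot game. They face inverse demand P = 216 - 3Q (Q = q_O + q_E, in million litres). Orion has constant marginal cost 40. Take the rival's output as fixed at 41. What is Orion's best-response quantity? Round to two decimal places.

With the rival's output fixed at 41, Orion's profit is π_O = (216 - 3·41 - 3q_O)q_O - (40q_O) = (93 - 3q_O)q_O - (40q_O).
∂π_O/∂q_O = 53 - 6q_O = 0, so q_O = 53/6.

8.83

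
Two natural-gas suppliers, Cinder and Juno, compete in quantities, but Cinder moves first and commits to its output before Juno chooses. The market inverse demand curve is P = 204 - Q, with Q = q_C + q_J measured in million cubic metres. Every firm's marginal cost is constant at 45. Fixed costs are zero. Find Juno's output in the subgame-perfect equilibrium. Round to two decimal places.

39.75

The follower Juno best-responds to any q_C: π_J = (204 - Q)q_J - 45q_J.
Follower FOC: 159 - q_C - 2q_J = 0, so q_J(q_C) = (159 - q_C)/2.
The leader anticipates this reaction. Substituting into P = 204 - Q gives P = 249/2 - (1/2)q_C, so π_C = (249/2 - (1/2)q_C)q_C - 45q_C.
Maximising: ∂π_C/∂q_C = 159/2 - q_C = 0, giving q_C = 159/2.
Then q_J = (159 - 159/2)/2 = 159/4.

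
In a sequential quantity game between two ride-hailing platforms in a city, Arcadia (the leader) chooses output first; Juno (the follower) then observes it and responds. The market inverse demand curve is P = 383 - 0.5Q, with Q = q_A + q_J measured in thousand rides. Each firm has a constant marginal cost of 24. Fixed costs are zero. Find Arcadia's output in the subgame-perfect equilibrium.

Solve by backward induction. Given q_A, the follower Juno maximises π_J = (383 - (1/2)q_A - (1/2)q_J)q_J - 24q_J.
Follower FOC: 359 - (1/2)q_A - q_J = 0, so q_J(q_A) = (359 - (1/2)q_A).
The leader anticipates this reaction. Substituting into P = 383 - 0.5Q gives P = 407/2 - (1/4)q_A, so π_A = (407/2 - (1/4)q_A)q_A - 24q_A.
Maximising: ∂π_A/∂q_A = 359/2 - (1/2)q_A = 0, giving q_A = 359.
Then q_J = (359 - (1/2)·359) = 359/2.

359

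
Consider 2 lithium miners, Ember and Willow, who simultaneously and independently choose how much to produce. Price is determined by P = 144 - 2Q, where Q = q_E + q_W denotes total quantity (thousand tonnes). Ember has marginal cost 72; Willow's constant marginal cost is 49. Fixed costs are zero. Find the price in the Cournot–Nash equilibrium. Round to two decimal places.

88.33

Ember's profit: π_E = (144 - 2Q)q_E - (72q_E). Setting ∂π_E/∂q_E = 0: 72 - 4q_E - 2(q_W) = 0.
Willow's first-order condition: 95 - 4q_W - 2(q_E) = 0.
Best responses: q_E = (72 - 2q_W)/4, q_W = (95 - 2q_E)/4.
Solving the pair: q_E = 49/6, q_W = 59/3.
Total output Q = 167/6, so price P = 144 - 2·(167/6) = 265/3.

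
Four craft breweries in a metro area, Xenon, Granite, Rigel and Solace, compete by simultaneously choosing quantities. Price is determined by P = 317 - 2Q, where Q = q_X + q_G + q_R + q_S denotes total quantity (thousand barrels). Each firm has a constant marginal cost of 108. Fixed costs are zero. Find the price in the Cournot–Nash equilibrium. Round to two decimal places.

149.80

Each firm earns π_i = (317 - 2Q)q_i - 108q_i.
Setting ∂π_i/∂q_i = 0 with rivals' quantities fixed: 209 - 4q_i - 2·Σ_{j≠i} q_j = 0.
With identical firms every q_j equals q_i, so Σ_{j≠i} q_j = 3q_i and 209 = 10q_i, giving q_i = 209/10.
Total output Q = 418/5, so price P = 317 - 2·(418/5) = 749/5.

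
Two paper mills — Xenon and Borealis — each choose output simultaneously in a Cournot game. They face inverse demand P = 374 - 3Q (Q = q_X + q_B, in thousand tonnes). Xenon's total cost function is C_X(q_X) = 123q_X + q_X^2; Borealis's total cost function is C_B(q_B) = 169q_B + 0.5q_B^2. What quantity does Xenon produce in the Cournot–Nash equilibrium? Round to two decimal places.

Xenon's profit: π_X = (374 - 3Q)q_X - (123q_X + q_X²). Setting ∂π_X/∂q_X = 0: 251 - 8q_X - 3(q_B) = 0.
Borealis's first-order condition: 205 - 7q_B - 3(q_X) = 0.
Best responses: q_X = (251 - 3q_B)/8, q_B = (205 - 3q_X)/7.
Substituting one into the other gives q_X = 1142/47 and q_B = 887/47.

24.30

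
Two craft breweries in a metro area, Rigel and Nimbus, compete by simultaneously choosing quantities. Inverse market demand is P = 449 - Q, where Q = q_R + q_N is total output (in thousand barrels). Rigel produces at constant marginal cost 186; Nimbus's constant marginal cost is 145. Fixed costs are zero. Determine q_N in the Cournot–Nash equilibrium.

Rigel's profit: π_R = (449 - Q)q_R - (186q_R). Setting ∂π_R/∂q_R = 0: 263 - 2q_R - (q_N) = 0.
Nimbus's profit: π_N = (449 - Q)q_N - (145q_N). Setting ∂π_N/∂q_N = 0: 304 - 2q_N - (q_R) = 0.
Best responses: q_R = (263 - q_N)/2, q_N = (304 - q_R)/2.
Solving the pair: q_R = 74, q_N = 115.

115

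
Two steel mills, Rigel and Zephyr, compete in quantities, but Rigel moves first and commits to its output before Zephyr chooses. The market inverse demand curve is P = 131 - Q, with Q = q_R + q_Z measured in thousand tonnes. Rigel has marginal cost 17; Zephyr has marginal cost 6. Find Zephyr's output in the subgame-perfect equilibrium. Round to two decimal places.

Solve by backward induction. Given q_R, the follower Zephyr maximises π_Z = (131 - q_R - q_Z)q_Z - 6q_Z.
∂π_Z/∂q_Z = 125 - q_R - 2q_Z = 0 gives the reaction function q_Z = (125 - q_R)/2.
The leader anticipates this reaction. Substituting into P = 131 - Q gives P = 137/2 - (1/2)q_R, so π_R = (137/2 - (1/2)q_R)q_R - 17q_R.
Maximising: ∂π_R/∂q_R = 103/2 - q_R = 0, giving q_R = 103/2.
Then q_Z = (125 - 103/2)/2 = 147/4.

36.75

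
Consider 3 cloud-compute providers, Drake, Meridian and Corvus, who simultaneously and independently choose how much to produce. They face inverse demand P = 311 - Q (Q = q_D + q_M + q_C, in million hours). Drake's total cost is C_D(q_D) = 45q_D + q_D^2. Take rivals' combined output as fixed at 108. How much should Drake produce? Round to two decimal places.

39.50

With rivals' combined output fixed at 108, Drake's profit is π_D = (311 - 108 - q_D)q_D - (45q_D + q_D²) = (203 - q_D)q_D - (45q_D + q_D²).
∂π_D/∂q_D = 158 - 4q_D = 0, so q_D = 79/2.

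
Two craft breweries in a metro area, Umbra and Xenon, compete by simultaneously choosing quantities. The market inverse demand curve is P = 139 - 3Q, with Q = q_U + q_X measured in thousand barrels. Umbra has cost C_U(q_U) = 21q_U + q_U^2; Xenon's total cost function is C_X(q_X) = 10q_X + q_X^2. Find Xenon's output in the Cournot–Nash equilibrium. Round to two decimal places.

12.33

Umbra's profit: π_U = (139 - 3Q)q_U - (21q_U + q_U²). Setting ∂π_U/∂q_U = 0: 118 - 8q_U - 3(q_X) = 0.
Xenon's first-order condition: 129 - 8q_X - 3(q_U) = 0.
So q_U = (118 - 3q_X)/8 and q_X = (129 - 3q_U)/8.
Solving the pair: q_U = 557/55, q_X = 678/55.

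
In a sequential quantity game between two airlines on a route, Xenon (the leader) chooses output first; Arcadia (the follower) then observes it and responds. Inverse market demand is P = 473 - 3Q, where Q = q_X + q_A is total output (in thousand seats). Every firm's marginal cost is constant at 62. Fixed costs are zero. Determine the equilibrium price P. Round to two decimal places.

164.75

Solve by backward induction. Given q_X, the follower Arcadia maximises π_A = (473 - 3q_X - 3q_A)q_A - 62q_A.
Setting the follower's marginal profit to zero, 411 - 3q_X - 6q_A = 0, i.e. q_A = (411 - 3q_X)/6.
The leader anticipates this reaction. Substituting into P = 473 - 3Q gives P = 535/2 - (3/2)q_X, so π_X = (535/2 - (3/2)q_X)q_X - 62q_X.
The leader's first-order condition 411/2 - 3q_X = 0 yields q_X = 137/2.
Then q_A = (411 - 3·(137/2))/6 = 137/4.
Total output Q = 411/4, so price P = 473 - 3·(411/4) = 659/4.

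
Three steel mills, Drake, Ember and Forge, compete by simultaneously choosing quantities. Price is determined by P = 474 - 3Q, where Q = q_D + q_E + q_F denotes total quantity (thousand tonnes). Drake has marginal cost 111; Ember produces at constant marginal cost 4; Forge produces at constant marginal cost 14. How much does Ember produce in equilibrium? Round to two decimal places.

Drake's profit: π_D = (474 - 3Q)q_D - (111q_D). Setting ∂π_D/∂q_D = 0: 363 - 6q_D - 3(q_E + q_F) = 0.
Ember's profit: π_E = (474 - 3Q)q_E - (4q_E). Setting ∂π_E/∂q_E = 0: 470 - 6q_E - 3(q_D + q_F) = 0.
Forge's first-order condition: 460 - 6q_F - 3(q_D + q_E) = 0.
Adding the 3 first-order conditions: 1293 − 12Q = 0, so Q = 431/4.
Back-substituting: q_D = (363 − 1293/4)/3 = 53/4, q_E = (470 − 1293/4)/3 = 587/12, q_F = (460 − 1293/4)/3 = 547/12.

48.92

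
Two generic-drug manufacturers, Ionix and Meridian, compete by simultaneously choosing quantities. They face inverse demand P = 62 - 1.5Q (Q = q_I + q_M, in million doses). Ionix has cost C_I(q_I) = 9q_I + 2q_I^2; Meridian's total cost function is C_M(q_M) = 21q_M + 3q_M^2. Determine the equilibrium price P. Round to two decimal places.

Ionix's profit: π_I = (62 - 1.5Q)q_I - (9q_I + 2q_I²). Setting ∂π_I/∂q_I = 0: 53 - 7q_I - (3/2)(q_M) = 0.
Meridian's profit: π_M = (62 - 1.5Q)q_M - (21q_M + 3q_M²). Setting ∂π_M/∂q_M = 0: 41 - 9q_M - (3/2)(q_I) = 0.
Best responses: q_I = (53 - (3/2)q_M)/7, q_M = (41 - (3/2)q_I)/9.
Substituting one into the other gives q_I = 554/81 and q_M = 3.4156.
Total output Q = 10.2551, so price P = 62 - (3/2)·10.2551 = 46.6173.

46.62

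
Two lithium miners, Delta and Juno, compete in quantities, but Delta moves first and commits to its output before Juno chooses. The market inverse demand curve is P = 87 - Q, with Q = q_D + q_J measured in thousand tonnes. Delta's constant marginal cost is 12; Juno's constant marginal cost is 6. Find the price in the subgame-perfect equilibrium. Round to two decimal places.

29.25

Solve by backward induction. Given q_D, the follower Juno maximises π_J = (87 - q_D - q_J)q_J - 6q_J.
Follower FOC: 81 - q_D - 2q_J = 0, so q_J(q_D) = (81 - q_D)/2.
Delta substitutes q_J(q_D) into its own profit: π_D = q_D(87 - q_D - (81 - q_D)/2) - 12q_D = (93/2 - (1/2)q_D)q_D - 12q_D.
Leader FOC: 69/2 - q_D = 0, so q_D = 69/2.
Then q_J = (81 - 69/2)/2 = 93/4.
Total output Q = 231/4, so price P = 87 - 231/4 = 117/4.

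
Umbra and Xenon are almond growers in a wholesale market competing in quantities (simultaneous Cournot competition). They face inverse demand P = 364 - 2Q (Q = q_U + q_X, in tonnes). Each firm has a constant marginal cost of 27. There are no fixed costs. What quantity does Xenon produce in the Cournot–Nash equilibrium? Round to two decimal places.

56.17

A representative firm's profit is π_i = q_i(364 - 2Q) - 27q_i.
Setting ∂π_i/∂q_i = 0 with rivals' quantities fixed: 337 - 4q_i - 2q_j = 0.
By symmetry each firm produces the same amount; substituting q_j = q_i yields q_i = 337/6.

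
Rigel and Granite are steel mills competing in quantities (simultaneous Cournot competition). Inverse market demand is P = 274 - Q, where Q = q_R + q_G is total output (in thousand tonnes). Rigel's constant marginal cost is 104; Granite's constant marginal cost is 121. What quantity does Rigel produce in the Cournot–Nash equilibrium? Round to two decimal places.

Rigel's profit: π_R = (274 - Q)q_R - (104q_R). Setting ∂π_R/∂q_R = 0: 170 - 2q_R - (q_G) = 0.
Granite's first-order condition: 153 - 2q_G - (q_R) = 0.
So q_R = (170 - q_G)/2 and q_G = (153 - q_R)/2.
Substituting one into the other gives q_R = 187/3 and q_G = 136/3.

62.33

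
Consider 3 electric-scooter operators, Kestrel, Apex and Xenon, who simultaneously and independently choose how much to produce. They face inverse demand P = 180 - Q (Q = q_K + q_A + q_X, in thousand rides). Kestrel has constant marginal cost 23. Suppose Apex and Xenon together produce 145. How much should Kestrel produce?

6

With rivals' combined output fixed at 145, Kestrel's profit is π_K = (180 - 145 - q_K)q_K - (23q_K) = (35 - q_K)q_K - (23q_K).
∂π_K/∂q_K = 12 - 2q_K = 0, so q_K = 6.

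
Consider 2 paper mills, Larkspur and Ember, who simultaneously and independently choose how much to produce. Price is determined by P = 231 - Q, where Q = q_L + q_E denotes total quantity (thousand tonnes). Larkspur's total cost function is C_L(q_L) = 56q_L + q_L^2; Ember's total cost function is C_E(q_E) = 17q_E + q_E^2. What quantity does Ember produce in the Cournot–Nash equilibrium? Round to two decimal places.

Larkspur's profit: π_L = (231 - Q)q_L - (56q_L + q_L²). Setting ∂π_L/∂q_L = 0: 175 - 4q_L - (q_E) = 0.
Ember's profit: π_E = (231 - Q)q_E - (17q_E + q_E²). Setting ∂π_E/∂q_E = 0: 214 - 4q_E - (q_L) = 0.
Best responses: q_L = (175 - q_E)/4, q_E = (214 - q_L)/4.
Substituting one into the other gives q_L = 162/5 and q_E = 227/5.

45.40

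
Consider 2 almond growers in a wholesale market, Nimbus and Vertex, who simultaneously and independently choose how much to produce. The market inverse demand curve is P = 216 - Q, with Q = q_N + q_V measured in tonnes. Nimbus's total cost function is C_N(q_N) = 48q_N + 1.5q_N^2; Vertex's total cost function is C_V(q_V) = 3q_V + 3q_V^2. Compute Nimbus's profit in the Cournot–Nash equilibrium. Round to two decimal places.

2102.50

Nimbus's profit: π_N = (216 - Q)q_N - (48q_N + (3/2)q_N²). Setting ∂π_N/∂q_N = 0: 168 - 5q_N - (q_V) = 0.
Vertex's profit: π_V = (216 - Q)q_V - (3q_V + 3q_V²). Setting ∂π_V/∂q_V = 0: 213 - 8q_V - (q_N) = 0.
Rearranging gives the reaction functions q_N = (168 - q_V)/5 and q_V = (213 - q_N)/8.
Solving the pair: q_N = 29, q_V = 23.
Price P = 216 - 52 = 164.
Nimbus's profit: 164·29 - 48·29 - (3/2)·29² = 2102.5000.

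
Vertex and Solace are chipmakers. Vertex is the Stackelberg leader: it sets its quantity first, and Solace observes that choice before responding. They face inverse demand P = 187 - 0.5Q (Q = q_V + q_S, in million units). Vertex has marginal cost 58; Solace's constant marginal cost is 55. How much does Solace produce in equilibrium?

69

Solve by backward induction. Given q_V, the follower Solace maximises π_S = (187 - (1/2)q_V - (1/2)q_S)q_S - 55q_S.
Setting the follower's marginal profit to zero, 132 - (1/2)q_V - q_S = 0, i.e. q_S = (132 - (1/2)q_V).
The leader anticipates this reaction. Substituting into P = 187 - 0.5Q gives P = 121 - (1/4)q_V, so π_V = (121 - (1/4)q_V)q_V - 58q_V.
Maximising: ∂π_V/∂q_V = 63 - (1/2)q_V = 0, giving q_V = 126.
Then q_S = (132 - (1/2)·126) = 69.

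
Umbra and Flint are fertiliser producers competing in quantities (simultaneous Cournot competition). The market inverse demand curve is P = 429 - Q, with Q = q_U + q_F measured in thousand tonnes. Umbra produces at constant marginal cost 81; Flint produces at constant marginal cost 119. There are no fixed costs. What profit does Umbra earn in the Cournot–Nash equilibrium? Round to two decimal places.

16555.11

Umbra's profit: π_U = (429 - Q)q_U - (81q_U). Setting ∂π_U/∂q_U = 0: 348 - 2q_U - (q_F) = 0.
Flint's profit: π_F = (429 - Q)q_F - (119q_F). Setting ∂π_F/∂q_F = 0: 310 - 2q_F - (q_U) = 0.
So q_U = (348 - q_F)/2 and q_F = (310 - q_U)/2.
Solving the pair: q_U = 386/3, q_F = 272/3.
Price P = 429 - 658/3 = 629/3.
Umbra's profit: (629/3 - 81)·(386/3) = 16555.1111.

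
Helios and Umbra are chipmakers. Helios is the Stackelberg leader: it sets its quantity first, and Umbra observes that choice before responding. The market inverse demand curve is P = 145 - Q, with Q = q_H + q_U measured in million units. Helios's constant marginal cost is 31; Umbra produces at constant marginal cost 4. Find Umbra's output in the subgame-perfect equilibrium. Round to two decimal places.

48.75

The follower Umbra best-responds to any q_H: π_U = (145 - Q)q_U - 4q_U.
Setting the follower's marginal profit to zero, 141 - q_H - 2q_U = 0, i.e. q_U = (141 - q_H)/2.
Helios substitutes q_U(q_H) into its own profit: π_H = q_H(145 - q_H - (141 - q_H)/2) - 31q_H = (149/2 - (1/2)q_H)q_H - 31q_H.
Maximising: ∂π_H/∂q_H = 87/2 - q_H = 0, giving q_H = 87/2.
Then q_U = (141 - 87/2)/2 = 195/4.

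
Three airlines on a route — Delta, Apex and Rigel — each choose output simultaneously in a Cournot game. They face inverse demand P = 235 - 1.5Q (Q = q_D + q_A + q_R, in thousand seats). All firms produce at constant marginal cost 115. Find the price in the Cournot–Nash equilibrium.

A representative firm's profit is π_i = q_i(235 - 1.5Q) - 115q_i.
First-order condition (treating rivals' output as given): 120 - 3q_i - (3/2)·Σ_{j≠i} q_j = 0.
With identical firms every q_j equals q_i, so Σ_{j≠i} q_j = 2q_i and 120 = 6q_i, giving q_i = 20.
Total output Q = 60, so price P = 235 - (3/2)·60 = 145.

145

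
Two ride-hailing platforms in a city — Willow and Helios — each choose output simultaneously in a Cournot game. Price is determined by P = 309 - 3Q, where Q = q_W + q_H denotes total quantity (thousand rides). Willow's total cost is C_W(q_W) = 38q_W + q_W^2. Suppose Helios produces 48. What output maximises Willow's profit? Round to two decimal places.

15.88

With the rival's output fixed at 48, Willow's profit is π_W = (309 - 3·48 - 3q_W)q_W - (38q_W + q_W²) = (165 - 3q_W)q_W - (38q_W + q_W²).
∂π_W/∂q_W = 127 - 8q_W = 0, so q_W = 127/8.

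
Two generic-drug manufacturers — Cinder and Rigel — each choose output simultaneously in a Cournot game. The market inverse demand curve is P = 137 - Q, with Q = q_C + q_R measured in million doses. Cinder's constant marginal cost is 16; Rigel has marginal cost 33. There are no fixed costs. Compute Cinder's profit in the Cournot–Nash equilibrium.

Cinder's profit: π_C = (137 - Q)q_C - (16q_C). Setting ∂π_C/∂q_C = 0: 121 - 2q_C - (q_R) = 0.
Rigel's first-order condition: 104 - 2q_R - (q_C) = 0.
Rearranging gives the reaction functions q_C = (121 - q_R)/2 and q_R = (104 - q_C)/2.
Substituting one into the other gives q_C = 46 and q_R = 29.
Price P = 137 - 75 = 62.
Cinder's profit: (62 - 16)·46 = 2116.

2116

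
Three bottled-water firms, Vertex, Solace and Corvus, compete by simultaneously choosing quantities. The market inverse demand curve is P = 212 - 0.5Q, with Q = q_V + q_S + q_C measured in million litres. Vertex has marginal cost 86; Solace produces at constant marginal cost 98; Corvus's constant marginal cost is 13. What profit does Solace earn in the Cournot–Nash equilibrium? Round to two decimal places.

36.13

Vertex's profit: π_V = (212 - 0.5Q)q_V - (86q_V). Setting ∂π_V/∂q_V = 0: 126 - q_V - (1/2)(q_S + q_C) = 0.
Solace's first-order condition: 114 - q_S - (1/2)(q_V + q_C) = 0.
Corvus's profit: π_C = (212 - 0.5Q)q_C - (13q_C). Setting ∂π_C/∂q_C = 0: 199 - q_C - (1/2)(q_V + q_S) = 0.
Summing all 3 equations gives 439 − 2Q = 0, hence Q = 439/2.
Back-substituting: q_V = (126 − 439/4)/(1/2) = 65/2, q_S = (114 − 439/4)/(1/2) = 17/2, q_C = (199 − 439/4)/(1/2) = 357/2.
Price P = 212 - (1/2)·(439/2) = 409/4.
Solace's profit: (409/4 - 98)·(17/2) = 289/8.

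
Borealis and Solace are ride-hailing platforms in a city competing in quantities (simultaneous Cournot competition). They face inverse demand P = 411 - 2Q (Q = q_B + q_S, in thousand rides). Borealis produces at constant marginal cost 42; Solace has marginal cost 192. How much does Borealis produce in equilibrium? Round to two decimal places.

86.50

Borealis's profit: π_B = (411 - 2Q)q_B - (42q_B). Setting ∂π_B/∂q_B = 0: 369 - 4q_B - 2(q_S) = 0.
Solace's profit: π_S = (411 - 2Q)q_S - (192q_S). Setting ∂π_S/∂q_S = 0: 219 - 4q_S - 2(q_B) = 0.
Rearranging gives the reaction functions q_B = (369 - 2q_S)/4 and q_S = (219 - 2q_B)/4.
Substituting one into the other gives q_B = 173/2 and q_S = 23/2.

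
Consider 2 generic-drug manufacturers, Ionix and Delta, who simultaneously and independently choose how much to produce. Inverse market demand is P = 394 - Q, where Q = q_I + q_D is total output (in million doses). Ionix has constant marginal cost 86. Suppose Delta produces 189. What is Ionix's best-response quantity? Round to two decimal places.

With the rival's output fixed at 189, Ionix's profit is π_I = (394 - 189 - q_I)q_I - (86q_I) = (205 - q_I)q_I - (86q_I).
∂π_I/∂q_I = 119 - 2q_I = 0, so q_I = 119/2.

59.50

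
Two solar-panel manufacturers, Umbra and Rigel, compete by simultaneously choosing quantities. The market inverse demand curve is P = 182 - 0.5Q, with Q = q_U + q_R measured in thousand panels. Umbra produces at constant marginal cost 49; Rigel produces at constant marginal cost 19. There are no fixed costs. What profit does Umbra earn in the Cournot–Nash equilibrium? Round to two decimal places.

Umbra's profit: π_U = (182 - 0.5Q)q_U - (49q_U). Setting ∂π_U/∂q_U = 0: 133 - q_U - (1/2)(q_R) = 0.
Rigel's first-order condition: 163 - q_R - (1/2)(q_U) = 0.
Best responses: q_U = (133 - (1/2)q_R), q_R = (163 - (1/2)q_U).
Substituting one into the other gives q_U = 206/3 and q_R = 386/3.
Price P = 182 - (1/2)·(592/3) = 250/3.
Umbra's profit: (250/3 - 49)·(206/3) = 2357.5556.

2357.56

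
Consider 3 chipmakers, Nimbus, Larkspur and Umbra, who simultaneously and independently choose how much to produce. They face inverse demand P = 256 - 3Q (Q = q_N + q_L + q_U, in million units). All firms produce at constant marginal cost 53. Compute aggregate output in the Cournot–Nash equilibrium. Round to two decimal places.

Each firm earns π_i = (256 - 3Q)q_i - 53q_i.
Setting ∂π_i/∂q_i = 0 with rivals' quantities fixed: 203 - 6q_i - 3·Σ_{j≠i} q_j = 0.
By symmetry each firm produces the same amount; substituting Σ_{j≠i} q_j = 2q_i yields q_i = 203/12.
Total output Q = 203/12 + 203/12 + 203/12 = 203/4.

50.75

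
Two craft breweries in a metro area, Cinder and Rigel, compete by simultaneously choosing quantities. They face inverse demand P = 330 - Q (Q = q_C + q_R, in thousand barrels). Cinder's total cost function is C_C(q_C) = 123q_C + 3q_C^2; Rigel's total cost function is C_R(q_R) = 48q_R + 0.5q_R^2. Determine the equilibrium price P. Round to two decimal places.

226.17

Cinder's profit: π_C = (330 - Q)q_C - (123q_C + 3q_C²). Setting ∂π_C/∂q_C = 0: 207 - 8q_C - (q_R) = 0.
Rigel's first-order condition: 282 - 3q_R - (q_C) = 0.
Rearranging gives the reaction functions q_C = (207 - q_R)/8 and q_R = (282 - q_C)/3.
Substituting one into the other gives q_C = 339/23 and q_R = 89.0870.
Total output Q = 103.8261, so price P = 330 - 103.8261 = 226.1739.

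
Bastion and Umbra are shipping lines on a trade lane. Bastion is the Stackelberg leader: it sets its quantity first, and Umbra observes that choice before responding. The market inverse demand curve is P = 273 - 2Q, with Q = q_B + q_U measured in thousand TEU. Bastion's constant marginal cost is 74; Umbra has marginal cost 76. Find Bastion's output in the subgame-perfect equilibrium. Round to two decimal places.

Solve by backward induction. Given q_B, the follower Umbra maximises π_U = (273 - 2q_B - 2q_U)q_U - 76q_U.
∂π_U/∂q_U = 197 - 2q_B - 4q_U = 0 gives the reaction function q_U = (197 - 2q_B)/4.
The leader anticipates this reaction. Substituting into P = 273 - 2Q gives P = 349/2 - q_B, so π_B = (349/2 - q_B)q_B - 74q_B.
The leader's first-order condition 201/2 - 2q_B = 0 yields q_B = 201/4.
Then q_U = (197 - 2·(201/4))/4 = 193/8.

50.25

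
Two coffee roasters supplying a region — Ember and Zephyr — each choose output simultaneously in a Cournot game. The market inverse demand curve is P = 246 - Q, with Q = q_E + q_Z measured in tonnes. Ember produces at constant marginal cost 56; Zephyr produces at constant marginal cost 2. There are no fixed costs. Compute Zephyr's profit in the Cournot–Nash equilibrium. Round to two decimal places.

Ember's profit: π_E = (246 - Q)q_E - (56q_E). Setting ∂π_E/∂q_E = 0: 190 - 2q_E - (q_Z) = 0.
Zephyr's profit: π_Z = (246 - Q)q_Z - (2q_Z). Setting ∂π_Z/∂q_Z = 0: 244 - 2q_Z - (q_E) = 0.
Best responses: q_E = (190 - q_Z)/2, q_Z = (244 - q_E)/2.
Solving the pair: q_E = 136/3, q_Z = 298/3.
Price P = 246 - 434/3 = 304/3.
Zephyr's profit: (304/3 - 2)·(298/3) = 9867.1111.

9867.11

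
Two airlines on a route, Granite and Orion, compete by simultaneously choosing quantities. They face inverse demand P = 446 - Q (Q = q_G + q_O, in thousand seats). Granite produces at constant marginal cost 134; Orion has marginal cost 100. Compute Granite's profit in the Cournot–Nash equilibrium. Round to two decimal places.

8587.11

Granite's profit: π_G = (446 - Q)q_G - (134q_G). Setting ∂π_G/∂q_G = 0: 312 - 2q_G - (q_O) = 0.
Orion's first-order condition: 346 - 2q_O - (q_G) = 0.
So q_G = (312 - q_O)/2 and q_O = (346 - q_G)/2.
Solving the pair: q_G = 278/3, q_O = 380/3.
Price P = 446 - 658/3 = 680/3.
Granite's profit: (680/3 - 134)·(278/3) = 8587.1111.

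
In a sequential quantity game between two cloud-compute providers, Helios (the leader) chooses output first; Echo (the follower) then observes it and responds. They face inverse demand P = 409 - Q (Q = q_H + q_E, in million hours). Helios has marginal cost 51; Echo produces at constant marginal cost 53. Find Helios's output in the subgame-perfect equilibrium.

180

Solve by backward induction. Given q_H, the follower Echo maximises π_E = (409 - q_H - q_E)q_E - 53q_E.
Setting the follower's marginal profit to zero, 356 - q_H - 2q_E = 0, i.e. q_E = (356 - q_H)/2.
The leader anticipates this reaction. Substituting into P = 409 - Q gives P = 231 - (1/2)q_H, so π_H = (231 - (1/2)q_H)q_H - 51q_H.
The leader's first-order condition 180 - q_H = 0 yields q_H = 180.
Then q_E = (356 - 180)/2 = 88.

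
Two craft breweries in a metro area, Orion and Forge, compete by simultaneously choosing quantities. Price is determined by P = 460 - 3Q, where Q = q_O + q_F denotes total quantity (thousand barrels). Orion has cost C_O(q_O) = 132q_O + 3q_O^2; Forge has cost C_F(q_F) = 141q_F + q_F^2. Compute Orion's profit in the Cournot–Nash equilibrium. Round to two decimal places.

Orion's profit: π_O = (460 - 3Q)q_O - (132q_O + 3q_O²). Setting ∂π_O/∂q_O = 0: 328 - 12q_O - 3(q_F) = 0.
Forge's profit: π_F = (460 - 3Q)q_F - (141q_F + q_F²). Setting ∂π_F/∂q_F = 0: 319 - 8q_F - 3(q_O) = 0.
So q_O = (328 - 3q_F)/12 and q_F = (319 - 3q_O)/8.
Solving the pair: q_O = 1667/87, q_F = 948/29.
Price P = 460 - 3·51.8506 = 304.4483.
Orion's profit: 304.4483·(1667/87) - 132·(1667/87) - 3(1667/87)² = 2202.8450.

2202.85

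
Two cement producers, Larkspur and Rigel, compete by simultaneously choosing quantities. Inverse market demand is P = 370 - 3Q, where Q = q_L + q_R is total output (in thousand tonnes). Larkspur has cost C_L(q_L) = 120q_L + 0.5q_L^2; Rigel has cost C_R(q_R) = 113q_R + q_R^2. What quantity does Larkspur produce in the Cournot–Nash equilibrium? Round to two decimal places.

Larkspur's profit: π_L = (370 - 3Q)q_L - (120q_L + (1/2)q_L²). Setting ∂π_L/∂q_L = 0: 250 - 7q_L - 3(q_R) = 0.
Rigel's profit: π_R = (370 - 3Q)q_R - (113q_R + q_R²). Setting ∂π_R/∂q_R = 0: 257 - 8q_R - 3(q_L) = 0.
Best responses: q_L = (250 - 3q_R)/7, q_R = (257 - 3q_L)/8.
Solving the pair: q_L = 1229/47, q_R = 1049/47.

26.15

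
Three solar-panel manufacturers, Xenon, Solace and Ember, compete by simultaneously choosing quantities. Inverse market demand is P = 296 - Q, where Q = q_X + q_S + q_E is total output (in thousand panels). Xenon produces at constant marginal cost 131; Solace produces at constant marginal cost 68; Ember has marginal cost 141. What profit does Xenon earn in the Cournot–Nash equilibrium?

784

Xenon's profit: π_X = (296 - Q)q_X - (131q_X). Setting ∂π_X/∂q_X = 0: 165 - 2q_X - (q_S + q_E) = 0.
Solace's profit: π_S = (296 - Q)q_S - (68q_S). Setting ∂π_S/∂q_S = 0: 228 - 2q_S - (q_X + q_E) = 0.
Ember's profit: π_E = (296 - Q)q_E - (141q_E). Setting ∂π_E/∂q_E = 0: 155 - 2q_E - (q_X + q_S) = 0.
Adding the 3 first-order conditions: 548 − 4Q = 0, so Q = 137.
Back-substituting: q_X = (165 − 137) = 28, q_S = (228 − 137) = 91, q_E = (155 − 137) = 18.
Price P = 296 - 137 = 159.
Xenon's profit: (159 - 131)·28 = 784.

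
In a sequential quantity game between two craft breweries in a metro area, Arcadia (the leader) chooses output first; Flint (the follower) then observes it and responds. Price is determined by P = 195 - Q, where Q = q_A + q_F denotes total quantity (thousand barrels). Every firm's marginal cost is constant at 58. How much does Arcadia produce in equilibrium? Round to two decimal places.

The follower Flint best-responds to any q_A: π_F = (195 - Q)q_F - 58q_F.
Follower FOC: 137 - q_A - 2q_F = 0, so q_F(q_A) = (137 - q_A)/2.
The leader anticipates this reaction. Substituting into P = 195 - Q gives P = 253/2 - (1/2)q_A, so π_A = (253/2 - (1/2)q_A)q_A - 58q_A.
Leader FOC: 137/2 - q_A = 0, so q_A = 137/2.
Then q_F = (137 - 137/2)/2 = 137/4.

68.50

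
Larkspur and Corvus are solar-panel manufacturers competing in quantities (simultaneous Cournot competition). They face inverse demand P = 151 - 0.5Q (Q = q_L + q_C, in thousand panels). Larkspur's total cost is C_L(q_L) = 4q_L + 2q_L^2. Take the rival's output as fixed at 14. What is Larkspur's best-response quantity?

With the rival's output fixed at 14, Larkspur's profit is π_L = (151 - (1/2)·14 - (1/2)q_L)q_L - (4q_L + 2q_L²) = (144 - (1/2)q_L)q_L - (4q_L + 2q_L²).
∂π_L/∂q_L = 140 - 5q_L = 0, so q_L = 28.

28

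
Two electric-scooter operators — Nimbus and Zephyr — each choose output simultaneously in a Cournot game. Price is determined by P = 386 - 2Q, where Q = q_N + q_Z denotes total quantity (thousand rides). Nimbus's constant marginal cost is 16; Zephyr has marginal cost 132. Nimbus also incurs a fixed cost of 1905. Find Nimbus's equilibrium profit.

11217

Nimbus's profit: π_N = (386 - 2Q)q_N - (16q_N). Setting ∂π_N/∂q_N = 0: 370 - 4q_N - 2(q_Z) = 0.
Zephyr's profit: π_Z = (386 - 2Q)q_Z - (132q_Z). Setting ∂π_Z/∂q_Z = 0: 254 - 4q_Z - 2(q_N) = 0.
Rearranging gives the reaction functions q_N = (370 - 2q_Z)/4 and q_Z = (254 - 2q_N)/4.
Solving the pair: q_N = 81, q_Z = 23.
Price P = 386 - 2·104 = 178.
Nimbus's profit: (178 - 16)·81 - 1905 = 11217.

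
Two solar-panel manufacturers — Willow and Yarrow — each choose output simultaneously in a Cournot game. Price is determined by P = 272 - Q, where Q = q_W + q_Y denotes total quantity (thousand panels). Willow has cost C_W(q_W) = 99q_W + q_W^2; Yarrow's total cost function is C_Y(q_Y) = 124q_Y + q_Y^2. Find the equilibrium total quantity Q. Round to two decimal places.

64.20

Willow's profit: π_W = (272 - Q)q_W - (99q_W + q_W²). Setting ∂π_W/∂q_W = 0: 173 - 4q_W - (q_Y) = 0.
Yarrow's first-order condition: 148 - 4q_Y - (q_W) = 0.
Best responses: q_W = (173 - q_Y)/4, q_Y = (148 - q_W)/4.
Solving the pair: q_W = 544/15, q_Y = 419/15.
Total output Q = 544/15 + 419/15 = 321/5.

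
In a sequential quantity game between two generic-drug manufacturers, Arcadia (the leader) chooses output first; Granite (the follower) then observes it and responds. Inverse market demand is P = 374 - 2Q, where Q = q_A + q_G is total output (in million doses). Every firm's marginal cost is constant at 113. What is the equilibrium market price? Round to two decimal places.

Solve by backward induction. Given q_A, the follower Granite maximises π_G = (374 - 2q_A - 2q_G)q_G - 113q_G.
Setting the follower's marginal profit to zero, 261 - 2q_A - 4q_G = 0, i.e. q_G = (261 - 2q_A)/4.
The leader anticipates this reaction. Substituting into P = 374 - 2Q gives P = 487/2 - q_A, so π_A = (487/2 - q_A)q_A - 113q_A.
The leader's first-order condition 261/2 - 2q_A = 0 yields q_A = 261/4.
Then q_G = (261 - 2·(261/4))/4 = 261/8.
Total output Q = 783/8, so price P = 374 - 2·(783/8) = 713/4.

178.25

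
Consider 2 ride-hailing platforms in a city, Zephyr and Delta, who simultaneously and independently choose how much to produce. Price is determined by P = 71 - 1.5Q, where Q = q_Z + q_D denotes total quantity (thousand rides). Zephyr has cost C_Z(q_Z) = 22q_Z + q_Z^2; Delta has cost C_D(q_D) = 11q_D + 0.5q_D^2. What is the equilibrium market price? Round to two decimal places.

Zephyr's profit: π_Z = (71 - 1.5Q)q_Z - (22q_Z + q_Z²). Setting ∂π_Z/∂q_Z = 0: 49 - 5q_Z - (3/2)(q_D) = 0.
Delta's first-order condition: 60 - 4q_D - (3/2)(q_Z) = 0.
So q_Z = (49 - (3/2)q_D)/5 and q_D = (60 - (3/2)q_Z)/4.
Solving the pair: q_Z = 424/71, q_D = 906/71.
Total output Q = 1330/71, so price P = 71 - (3/2)·(1330/71) = 42.9014.

42.90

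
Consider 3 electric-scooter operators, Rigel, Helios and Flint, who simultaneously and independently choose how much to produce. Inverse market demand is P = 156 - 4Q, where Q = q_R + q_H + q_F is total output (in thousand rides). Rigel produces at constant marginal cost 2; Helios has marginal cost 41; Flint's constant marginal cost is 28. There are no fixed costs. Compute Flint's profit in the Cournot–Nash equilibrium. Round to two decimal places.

206.64

Rigel's profit: π_R = (156 - 4Q)q_R - (2q_R). Setting ∂π_R/∂q_R = 0: 154 - 8q_R - 4(q_H + q_F) = 0.
Helios's first-order condition: 115 - 8q_H - 4(q_R + q_F) = 0.
Flint's profit: π_F = (156 - 4Q)q_F - (28q_F). Setting ∂π_F/∂q_F = 0: 128 - 8q_F - 4(q_R + q_H) = 0.
Adding the 3 first-order conditions: 397 − 16Q = 0, so Q = 397/16.
Back-substituting: q_R = (154 − 397/4)/4 = 219/16, q_H = (115 − 397/4)/4 = 63/16, q_F = (128 − 397/4)/4 = 115/16.
Price P = 156 - 4·(397/16) = 227/4.
Flint's profit: (227/4 - 28)·(115/16) = 206.6406.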